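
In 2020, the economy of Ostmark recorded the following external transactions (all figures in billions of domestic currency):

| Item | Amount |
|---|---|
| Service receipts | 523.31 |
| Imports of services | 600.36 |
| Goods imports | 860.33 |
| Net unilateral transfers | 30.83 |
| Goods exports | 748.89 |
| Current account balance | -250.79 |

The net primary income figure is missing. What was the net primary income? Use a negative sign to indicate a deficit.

Current account = goods balance + services balance + net primary income + net secondary income
Sum of the known components = -157.66
Net primary income = CA - (known components) = -250.79 - (-157.66) = -93.13

-93.13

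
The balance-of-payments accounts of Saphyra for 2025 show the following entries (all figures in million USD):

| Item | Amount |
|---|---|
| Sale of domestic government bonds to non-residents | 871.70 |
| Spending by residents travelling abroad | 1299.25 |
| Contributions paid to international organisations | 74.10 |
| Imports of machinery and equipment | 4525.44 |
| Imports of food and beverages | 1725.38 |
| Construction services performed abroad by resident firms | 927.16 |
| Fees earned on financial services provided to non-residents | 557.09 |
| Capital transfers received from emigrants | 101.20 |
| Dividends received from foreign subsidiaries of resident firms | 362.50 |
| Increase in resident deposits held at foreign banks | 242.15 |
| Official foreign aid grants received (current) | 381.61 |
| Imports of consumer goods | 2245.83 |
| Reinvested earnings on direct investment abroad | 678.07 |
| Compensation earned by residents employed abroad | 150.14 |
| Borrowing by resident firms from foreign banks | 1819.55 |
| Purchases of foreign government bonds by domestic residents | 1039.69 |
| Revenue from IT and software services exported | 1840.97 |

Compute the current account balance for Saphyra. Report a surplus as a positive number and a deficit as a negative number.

Goods: -4525.44 - 1725.38 - 2245.83 = -8496.65
Services: 1840.97 - 1299.25 + 557.09 + 927.16 = 2025.97
Primary income: 362.50 + 150.14 + 678.07 = 1190.71
Secondary income: 381.61 - 74.10 = 307.51
Current account = (-8496.65) + 2025.97 + 1190.71 + 307.51 = -4972.46
(Excluded from the current account — financial account: sale of domestic government bonds to non-residents 871.70, increase in resident deposits held at foreign banks 242.15, borrowing by resident firms from foreign banks 1819.55, purchases of foreign government bonds by domestic residents 1039.69; capital account: capital transfers received from emigrants 101.20.)

-4972.46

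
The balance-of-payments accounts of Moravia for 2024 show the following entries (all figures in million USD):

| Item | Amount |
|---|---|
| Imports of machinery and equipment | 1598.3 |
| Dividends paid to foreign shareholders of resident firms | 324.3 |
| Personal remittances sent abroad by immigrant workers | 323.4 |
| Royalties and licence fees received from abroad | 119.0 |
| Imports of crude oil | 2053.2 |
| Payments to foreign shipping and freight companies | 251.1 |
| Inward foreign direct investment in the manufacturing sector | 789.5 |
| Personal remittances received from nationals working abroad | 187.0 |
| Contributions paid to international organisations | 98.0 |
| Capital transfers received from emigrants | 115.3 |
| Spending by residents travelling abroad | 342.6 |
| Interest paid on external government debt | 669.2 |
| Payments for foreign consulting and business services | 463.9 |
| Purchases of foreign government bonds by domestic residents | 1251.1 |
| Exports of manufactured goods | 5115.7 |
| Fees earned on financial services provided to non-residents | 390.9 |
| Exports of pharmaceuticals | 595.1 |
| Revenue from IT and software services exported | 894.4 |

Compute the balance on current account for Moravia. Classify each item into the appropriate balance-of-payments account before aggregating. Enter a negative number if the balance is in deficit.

Goods: 595.1 + 5115.7 - 1598.3 - 2053.2 = 2059.3
Services: 894.4 - 463.9 - 342.6 + 390.9 + 119.0 - 251.1 = 346.7
Primary income: -324.3 - 669.2 = -993.5
Secondary income: 187.0 - 323.4 - 98.0 = -234.4
Current account = 2059.3 + 346.7 + (-993.5) + (-234.4) = 1178.1
(Excluded from the current account — financial account: inward foreign direct investment in the manufacturing sector 789.5, purchases of foreign government bonds by domestic residents 1251.1; capital account: capital transfers received from emigrants 115.3.)

1178.1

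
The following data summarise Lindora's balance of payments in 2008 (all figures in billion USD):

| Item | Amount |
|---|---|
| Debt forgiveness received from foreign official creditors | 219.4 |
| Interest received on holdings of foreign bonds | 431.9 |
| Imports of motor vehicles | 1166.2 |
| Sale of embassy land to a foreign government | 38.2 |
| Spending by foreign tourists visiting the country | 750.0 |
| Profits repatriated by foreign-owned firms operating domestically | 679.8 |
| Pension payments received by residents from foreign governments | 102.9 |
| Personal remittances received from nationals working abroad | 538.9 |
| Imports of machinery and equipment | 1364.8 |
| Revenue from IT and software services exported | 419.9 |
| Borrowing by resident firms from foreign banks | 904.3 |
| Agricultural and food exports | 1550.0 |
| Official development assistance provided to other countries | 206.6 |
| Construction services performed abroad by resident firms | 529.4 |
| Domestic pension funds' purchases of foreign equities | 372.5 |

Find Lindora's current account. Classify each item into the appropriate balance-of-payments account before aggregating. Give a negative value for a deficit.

Goods: 1550.0 - 1166.2 - 1364.8 = -981.0
Services: 419.9 + 750.0 + 529.4 = 1699.3
Primary income: -679.8 + 431.9 = -247.9
Secondary income: -206.6 + 102.9 + 538.9 = 435.2
Current account = (-981.0) + 1699.3 + (-247.9) + 435.2 = 905.6
(Excluded from the current account — capital account: debt forgiveness received from foreign official creditors 219.4, sale of embassy land to a foreign government 38.2; financial account: borrowing by resident firms from foreign banks 904.3, domestic pension funds' purchases of foreign equities 372.5.)

905.6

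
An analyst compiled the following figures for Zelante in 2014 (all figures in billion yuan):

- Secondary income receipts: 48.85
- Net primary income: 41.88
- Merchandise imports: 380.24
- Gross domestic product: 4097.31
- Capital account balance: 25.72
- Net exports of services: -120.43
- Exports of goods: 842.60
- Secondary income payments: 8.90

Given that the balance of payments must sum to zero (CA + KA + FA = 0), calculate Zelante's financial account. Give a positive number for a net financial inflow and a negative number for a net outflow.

-449.48

Goods balance = 842.60 - 380.24 = 462.36
Services balance = -120.43
Trade balance (goods + services) = 462.36 + (-120.43) = 341.93
Net primary income = 41.88
Net secondary income = 48.85 - 8.90 = 39.95
Current account = 341.93 + 41.88 + 39.95 = 423.76
Financial account = -(423.76 + 25.72) = -449.48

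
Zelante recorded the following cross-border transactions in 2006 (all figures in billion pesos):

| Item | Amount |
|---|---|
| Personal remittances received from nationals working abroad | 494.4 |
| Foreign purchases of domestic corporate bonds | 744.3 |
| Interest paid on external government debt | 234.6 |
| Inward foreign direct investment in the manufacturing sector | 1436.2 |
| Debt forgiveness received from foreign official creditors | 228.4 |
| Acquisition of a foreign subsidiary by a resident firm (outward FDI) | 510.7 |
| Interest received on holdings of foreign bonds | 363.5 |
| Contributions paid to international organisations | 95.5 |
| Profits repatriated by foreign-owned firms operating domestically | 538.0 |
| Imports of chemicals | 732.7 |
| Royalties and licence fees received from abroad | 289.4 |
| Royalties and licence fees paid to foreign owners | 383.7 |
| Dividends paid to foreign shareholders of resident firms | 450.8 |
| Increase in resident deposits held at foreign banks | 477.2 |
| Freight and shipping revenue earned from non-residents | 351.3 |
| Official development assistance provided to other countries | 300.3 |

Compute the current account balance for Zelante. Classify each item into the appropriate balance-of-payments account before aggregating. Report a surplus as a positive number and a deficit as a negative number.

-1237.0

Goods: -732.7
Services: 351.3 - 383.7 + 289.4 = 257.0
Primary income: -538.0 - 234.6 + 363.5 - 450.8 = -859.9
Secondary income: 494.4 - 95.5 - 300.3 = 98.6
Current account = (-732.7) + 257.0 + (-859.9) + 98.6 = -1237.0
(Excluded from the current account — financial account: foreign purchases of domestic corporate bonds 744.3, inward foreign direct investment in the manufacturing sector 1436.2, acquisition of a foreign subsidiary by a resident firm (outward FDI) 510.7, increase in resident deposits held at foreign banks 477.2; capital account: debt forgiveness received from foreign official creditors 228.4.)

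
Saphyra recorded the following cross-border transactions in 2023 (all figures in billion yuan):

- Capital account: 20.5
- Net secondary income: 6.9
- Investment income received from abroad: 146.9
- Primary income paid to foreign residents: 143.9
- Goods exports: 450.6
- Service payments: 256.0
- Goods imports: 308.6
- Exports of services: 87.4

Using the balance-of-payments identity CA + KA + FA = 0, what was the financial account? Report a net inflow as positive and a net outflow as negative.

-3.8

Goods balance = 450.6 - 308.6 = 142.0
Services balance = 87.4 - 256.0 = -168.6
Trade balance (goods + services) = 142.0 + (-168.6) = -26.6
Net primary income = 146.9 - 143.9 = 3.0
Net secondary income = 6.9
Current account = -26.6 + 3.0 + 6.9 = -16.7
Financial account = -(-16.7 + 20.5) = -3.8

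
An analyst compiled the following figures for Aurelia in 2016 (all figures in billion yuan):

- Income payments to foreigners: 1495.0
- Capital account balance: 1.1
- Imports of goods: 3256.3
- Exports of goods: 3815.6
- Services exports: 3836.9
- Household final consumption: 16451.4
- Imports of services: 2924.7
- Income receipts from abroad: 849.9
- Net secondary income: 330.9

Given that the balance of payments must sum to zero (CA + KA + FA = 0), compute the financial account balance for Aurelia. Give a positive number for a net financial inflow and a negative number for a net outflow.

Goods balance = 3815.6 - 3256.3 = 559.3
Services balance = 3836.9 - 2924.7 = 912.2
Trade balance (goods + services) = 559.3 + 912.2 = 1471.5
Net primary income = 849.9 - 1495.0 = -645.1
Net secondary income = 330.9
Current account = 1471.5 + (-645.1) + 330.9 = 1157.3
Financial account = -(1157.3 + 1.1) = -1158.4

-1158.4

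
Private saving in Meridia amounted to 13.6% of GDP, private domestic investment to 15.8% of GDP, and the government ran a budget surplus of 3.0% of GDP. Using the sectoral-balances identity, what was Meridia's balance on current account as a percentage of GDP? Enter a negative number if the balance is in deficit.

0.8

By the sectoral-balances identity, CA = (S_private - I) + (T - G).
Private balance = 13.6 - 15.8 = -2.2
Government balance (T - G) = 3.0
CA = -2.2 + 3.0 = 0.8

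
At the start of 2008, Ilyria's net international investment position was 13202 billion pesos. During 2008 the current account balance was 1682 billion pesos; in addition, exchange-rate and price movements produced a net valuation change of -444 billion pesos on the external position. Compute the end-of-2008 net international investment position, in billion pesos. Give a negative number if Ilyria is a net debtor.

Change in NIIP = current account + net valuation change = 1682 + (-444) = 1238
End-of-year NIIP = 13202 + 1238 = 14440

14440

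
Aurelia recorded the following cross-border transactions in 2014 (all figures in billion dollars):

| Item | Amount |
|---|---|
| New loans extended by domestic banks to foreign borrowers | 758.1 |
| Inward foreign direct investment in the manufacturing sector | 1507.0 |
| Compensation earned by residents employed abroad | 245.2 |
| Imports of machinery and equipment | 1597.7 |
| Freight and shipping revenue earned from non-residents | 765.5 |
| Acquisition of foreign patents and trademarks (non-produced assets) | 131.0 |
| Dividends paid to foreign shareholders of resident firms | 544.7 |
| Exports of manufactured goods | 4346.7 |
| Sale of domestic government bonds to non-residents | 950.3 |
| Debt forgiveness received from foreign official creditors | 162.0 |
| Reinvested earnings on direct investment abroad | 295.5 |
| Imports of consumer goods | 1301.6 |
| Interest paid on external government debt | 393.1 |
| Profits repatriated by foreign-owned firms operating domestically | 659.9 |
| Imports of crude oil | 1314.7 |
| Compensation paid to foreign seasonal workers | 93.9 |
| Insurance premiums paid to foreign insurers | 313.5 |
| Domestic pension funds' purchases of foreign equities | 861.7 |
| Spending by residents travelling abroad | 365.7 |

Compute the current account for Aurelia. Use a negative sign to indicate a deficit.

Goods: -1314.7 - 1301.6 - 1597.7 + 4346.7 = 132.7
Services: -365.7 + 765.5 - 313.5 = 86.3
Primary income: -659.9 - 393.1 + 245.2 + 295.5 - 544.7 - 93.9 = -1150.9
Current account = 132.7 + 86.3 + (-1150.9) = -931.9
(Excluded from the current account — financial account: new loans extended by domestic banks to foreign borrowers 758.1, inward foreign direct investment in the manufacturing sector 1507.0, sale of domestic government bonds to non-residents 950.3, domestic pension funds' purchases of foreign equities 861.7; capital account: acquisition of foreign patents and trademarks (non-produced assets) 131.0, debt forgiveness received from foreign official creditors 162.0.)

-931.9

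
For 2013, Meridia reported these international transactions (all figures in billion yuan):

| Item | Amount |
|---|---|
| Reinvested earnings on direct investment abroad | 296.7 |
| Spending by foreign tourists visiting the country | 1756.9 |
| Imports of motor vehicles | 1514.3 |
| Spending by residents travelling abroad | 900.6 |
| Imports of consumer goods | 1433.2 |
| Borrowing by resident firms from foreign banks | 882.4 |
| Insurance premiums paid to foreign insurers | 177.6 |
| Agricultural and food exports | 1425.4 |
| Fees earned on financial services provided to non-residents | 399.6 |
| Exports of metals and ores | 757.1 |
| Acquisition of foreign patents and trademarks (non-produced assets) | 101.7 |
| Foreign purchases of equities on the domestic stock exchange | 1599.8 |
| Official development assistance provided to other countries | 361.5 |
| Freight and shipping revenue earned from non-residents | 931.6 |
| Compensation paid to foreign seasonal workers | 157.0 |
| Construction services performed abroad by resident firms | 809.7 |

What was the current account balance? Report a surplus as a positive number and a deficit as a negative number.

1832.8

Goods: -1514.3 - 1433.2 + 1425.4 + 757.1 = -765.0
Services: 1756.9 + 809.7 - 900.6 + 931.6 + 399.6 - 177.6 = 2819.6
Primary income: 296.7 - 157.0 = 139.7
Secondary income: -361.5
Current account = (-765.0) + 2819.6 + 139.7 + (-361.5) = 1832.8
(Excluded from the current account — financial account: borrowing by resident firms from foreign banks 882.4, foreign purchases of equities on the domestic stock exchange 1599.8; capital account: acquisition of foreign patents and trademarks (non-produced assets) 101.7.)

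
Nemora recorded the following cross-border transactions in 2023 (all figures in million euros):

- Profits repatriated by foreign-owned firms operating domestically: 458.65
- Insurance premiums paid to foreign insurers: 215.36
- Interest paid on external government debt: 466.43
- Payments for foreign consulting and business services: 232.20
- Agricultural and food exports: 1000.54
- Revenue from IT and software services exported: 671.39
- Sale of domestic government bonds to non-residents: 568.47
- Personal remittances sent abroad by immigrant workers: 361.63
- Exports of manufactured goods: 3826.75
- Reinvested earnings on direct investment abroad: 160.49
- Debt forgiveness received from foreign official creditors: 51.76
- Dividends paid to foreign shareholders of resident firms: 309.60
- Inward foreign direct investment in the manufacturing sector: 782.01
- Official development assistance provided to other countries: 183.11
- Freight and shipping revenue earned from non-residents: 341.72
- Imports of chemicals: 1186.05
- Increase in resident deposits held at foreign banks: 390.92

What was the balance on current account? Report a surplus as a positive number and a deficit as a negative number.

Goods: 3826.75 - 1186.05 + 1000.54 = 3641.24
Services: 341.72 - 215.36 - 232.20 + 671.39 = 565.55
Primary income: -458.65 - 466.43 + 160.49 - 309.60 = -1074.19
Secondary income: -361.63 - 183.11 = -544.74
Current account = 3641.24 + 565.55 + (-1074.19) + (-544.74) = 2587.86
(Excluded from the current account — financial account: sale of domestic government bonds to non-residents 568.47, inward foreign direct investment in the manufacturing sector 782.01, increase in resident deposits held at foreign banks 390.92; capital account: debt forgiveness received from foreign official creditors 51.76.)

2587.86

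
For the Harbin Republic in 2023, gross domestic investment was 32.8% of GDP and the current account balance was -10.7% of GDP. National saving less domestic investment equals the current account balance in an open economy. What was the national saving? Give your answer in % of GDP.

22.1

S = I + CA = 32.8 + (-10.7) = 22.1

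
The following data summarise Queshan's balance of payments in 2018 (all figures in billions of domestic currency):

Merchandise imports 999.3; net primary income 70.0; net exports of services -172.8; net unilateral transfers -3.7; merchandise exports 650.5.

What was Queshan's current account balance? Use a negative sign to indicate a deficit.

Goods balance = 650.5 - 999.3 = -348.8
Services balance = -172.8
Trade balance (goods + services) = -348.8 + (-172.8) = -521.6
Net primary income = 70.0
Net secondary income = -3.7
Current account = -521.6 + 70.0 + (-3.7) = -455.3

-455.3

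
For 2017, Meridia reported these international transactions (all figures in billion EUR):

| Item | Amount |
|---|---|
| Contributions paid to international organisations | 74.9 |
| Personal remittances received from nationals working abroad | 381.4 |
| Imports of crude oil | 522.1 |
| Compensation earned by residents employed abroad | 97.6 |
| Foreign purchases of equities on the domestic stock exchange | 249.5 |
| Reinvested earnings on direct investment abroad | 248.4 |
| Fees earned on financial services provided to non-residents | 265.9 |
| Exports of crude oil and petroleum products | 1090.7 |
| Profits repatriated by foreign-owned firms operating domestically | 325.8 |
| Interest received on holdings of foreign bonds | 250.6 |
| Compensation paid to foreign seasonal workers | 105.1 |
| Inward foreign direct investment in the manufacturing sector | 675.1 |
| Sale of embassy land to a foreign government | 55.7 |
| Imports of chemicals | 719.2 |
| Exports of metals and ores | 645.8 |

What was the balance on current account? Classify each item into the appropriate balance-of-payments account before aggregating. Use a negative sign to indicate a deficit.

1233.3

Goods: -719.2 + 645.8 + 1090.7 - 522.1 = 495.2
Services: 265.9
Primary income: -325.8 + 248.4 + 250.6 + 97.6 - 105.1 = 165.7
Secondary income: -74.9 + 381.4 = 306.5
Current account = 495.2 + 265.9 + 165.7 + 306.5 = 1233.3
(Excluded from the current account — financial account: foreign purchases of equities on the domestic stock exchange 249.5, inward foreign direct investment in the manufacturing sector 675.1; capital account: sale of embassy land to a foreign government 55.7.)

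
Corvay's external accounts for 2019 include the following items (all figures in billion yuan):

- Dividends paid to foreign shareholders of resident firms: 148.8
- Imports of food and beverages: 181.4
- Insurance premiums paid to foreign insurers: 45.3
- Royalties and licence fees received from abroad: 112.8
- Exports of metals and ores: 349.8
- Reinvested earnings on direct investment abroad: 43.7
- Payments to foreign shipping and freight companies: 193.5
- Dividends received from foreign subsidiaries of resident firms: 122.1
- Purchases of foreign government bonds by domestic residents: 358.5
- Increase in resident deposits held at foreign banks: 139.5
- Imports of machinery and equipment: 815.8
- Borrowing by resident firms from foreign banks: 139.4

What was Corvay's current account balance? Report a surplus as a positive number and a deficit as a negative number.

-756.4

Goods: 349.8 - 181.4 - 815.8 = -647.4
Services: -193.5 - 45.3 + 112.8 = -126.0
Primary income: -148.8 + 43.7 + 122.1 = 17.0
Current account = (-647.4) + (-126.0) + 17.0 = -756.4
(Excluded from the current account — financial account: purchases of foreign government bonds by domestic residents 358.5, increase in resident deposits held at foreign banks 139.5, borrowing by resident firms from foreign banks 139.4.)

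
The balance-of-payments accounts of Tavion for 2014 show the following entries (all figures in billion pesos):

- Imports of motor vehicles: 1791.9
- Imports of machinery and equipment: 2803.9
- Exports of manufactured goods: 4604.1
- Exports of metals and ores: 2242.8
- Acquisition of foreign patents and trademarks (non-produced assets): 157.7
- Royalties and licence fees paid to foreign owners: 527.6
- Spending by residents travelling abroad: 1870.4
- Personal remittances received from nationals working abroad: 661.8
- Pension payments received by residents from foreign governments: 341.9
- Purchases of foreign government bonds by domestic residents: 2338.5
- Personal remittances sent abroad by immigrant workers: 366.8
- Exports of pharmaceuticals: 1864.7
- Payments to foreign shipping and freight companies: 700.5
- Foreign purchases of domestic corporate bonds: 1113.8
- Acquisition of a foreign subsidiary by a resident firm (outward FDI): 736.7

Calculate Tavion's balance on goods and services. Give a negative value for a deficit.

Goods: -2803.9 + 4604.1 - 1791.9 + 1864.7 + 2242.8 = 4115.8
Services: -1870.4 - 700.5 - 527.6 = -3098.5
Trade balance = 4115.8 + (-3098.5) = 1017.3
(Excluded from the trade balance — capital account: acquisition of foreign patents and trademarks (non-produced assets) 157.7; secondary income: personal remittances received from nationals working abroad 661.8, pension payments received by residents from foreign governments 341.9, personal remittances sent abroad by immigrant workers 366.8; financial account: purchases of foreign government bonds by domestic residents 2338.5, foreign purchases of domestic corporate bonds 1113.8, acquisition of a foreign subsidiary by a resident firm (outward FDI) 736.7.)

1017.3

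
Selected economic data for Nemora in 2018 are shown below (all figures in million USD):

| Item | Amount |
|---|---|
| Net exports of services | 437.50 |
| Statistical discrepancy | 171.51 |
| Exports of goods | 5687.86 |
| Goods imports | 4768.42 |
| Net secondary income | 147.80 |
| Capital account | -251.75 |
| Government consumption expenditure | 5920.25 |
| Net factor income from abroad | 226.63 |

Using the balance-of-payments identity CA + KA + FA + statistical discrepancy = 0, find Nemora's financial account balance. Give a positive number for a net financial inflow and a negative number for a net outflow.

-1651.13

Goods balance = 5687.86 - 4768.42 = 919.44
Services balance = 437.50
Trade balance (goods + services) = 919.44 + 437.50 = 1356.94
Net primary income = 226.63
Net secondary income = 147.80
Current account = 1356.94 + 226.63 + 147.80 = 1731.37
Financial account = -(1731.37 + (-251.75) + 171.51) = -1651.13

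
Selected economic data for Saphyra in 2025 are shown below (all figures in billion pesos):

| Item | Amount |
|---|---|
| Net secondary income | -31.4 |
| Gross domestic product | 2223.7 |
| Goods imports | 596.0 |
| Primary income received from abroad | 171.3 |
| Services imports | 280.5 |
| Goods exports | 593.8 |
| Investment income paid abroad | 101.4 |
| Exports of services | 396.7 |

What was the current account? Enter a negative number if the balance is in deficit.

Goods balance = 593.8 - 596.0 = -2.2
Services balance = 396.7 - 280.5 = 116.2
Trade balance (goods + services) = -2.2 + 116.2 = 114.0
Net primary income = 171.3 - 101.4 = 69.9
Net secondary income = -31.4
Current account = 114.0 + 69.9 + (-31.4) = 152.5

152.5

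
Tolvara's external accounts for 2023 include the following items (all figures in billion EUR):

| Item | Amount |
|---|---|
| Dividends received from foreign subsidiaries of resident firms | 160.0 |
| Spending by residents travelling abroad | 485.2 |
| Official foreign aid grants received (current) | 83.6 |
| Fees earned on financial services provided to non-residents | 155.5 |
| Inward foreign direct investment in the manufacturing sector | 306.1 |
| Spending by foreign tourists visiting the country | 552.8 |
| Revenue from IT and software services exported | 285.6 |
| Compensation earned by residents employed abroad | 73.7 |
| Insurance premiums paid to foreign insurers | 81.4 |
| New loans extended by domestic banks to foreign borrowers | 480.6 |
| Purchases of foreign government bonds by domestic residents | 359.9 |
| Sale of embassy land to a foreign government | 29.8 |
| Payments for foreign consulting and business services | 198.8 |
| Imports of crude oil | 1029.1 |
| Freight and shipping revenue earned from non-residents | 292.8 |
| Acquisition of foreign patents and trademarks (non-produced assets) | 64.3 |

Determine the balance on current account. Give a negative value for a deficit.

-190.5

Goods: -1029.1
Services: -81.4 - 485.2 + 155.5 + 292.8 - 198.8 + 285.6 + 552.8 = 521.3
Primary income: 160.0 + 73.7 = 233.7
Secondary income: 83.6
Current account = (-1029.1) + 521.3 + 233.7 + 83.6 = -190.5
(Excluded from the current account — financial account: inward foreign direct investment in the manufacturing sector 306.1, new loans extended by domestic banks to foreign borrowers 480.6, purchases of foreign government bonds by domestic residents 359.9; capital account: sale of embassy land to a foreign government 29.8, acquisition of foreign patents and trademarks (non-produced assets) 64.3.)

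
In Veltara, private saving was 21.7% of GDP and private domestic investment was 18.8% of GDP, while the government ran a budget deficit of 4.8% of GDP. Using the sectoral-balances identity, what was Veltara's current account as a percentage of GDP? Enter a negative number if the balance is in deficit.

By the sectoral-balances identity, CA = (S_private - I) + (T - G).
Private balance = 21.7 - 18.8 = 2.9
Government balance (T - G) = -4.8
CA = 2.9 + (-4.8) = -1.9

-1.9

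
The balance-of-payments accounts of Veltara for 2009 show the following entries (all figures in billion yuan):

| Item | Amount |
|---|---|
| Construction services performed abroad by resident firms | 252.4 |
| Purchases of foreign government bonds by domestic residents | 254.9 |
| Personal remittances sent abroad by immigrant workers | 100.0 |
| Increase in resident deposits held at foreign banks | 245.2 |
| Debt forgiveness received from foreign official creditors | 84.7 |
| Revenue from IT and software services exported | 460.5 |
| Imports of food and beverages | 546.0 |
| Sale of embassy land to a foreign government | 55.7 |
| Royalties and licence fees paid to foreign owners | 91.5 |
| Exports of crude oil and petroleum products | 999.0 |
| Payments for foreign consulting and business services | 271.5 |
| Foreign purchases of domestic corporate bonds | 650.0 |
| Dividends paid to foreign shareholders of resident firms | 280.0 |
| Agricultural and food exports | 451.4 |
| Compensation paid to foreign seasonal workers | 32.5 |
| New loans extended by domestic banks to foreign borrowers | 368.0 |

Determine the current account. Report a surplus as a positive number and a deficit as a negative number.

Goods: -546.0 + 999.0 + 451.4 = 904.4
Services: -271.5 - 91.5 + 460.5 + 252.4 = 349.9
Primary income: -32.5 - 280.0 = -312.5
Secondary income: -100.0
Current account = 904.4 + 349.9 + (-312.5) + (-100.0) = 841.8
(Excluded from the current account — financial account: purchases of foreign government bonds by domestic residents 254.9, increase in resident deposits held at foreign banks 245.2, foreign purchases of domestic corporate bonds 650.0, new loans extended by domestic banks to foreign borrowers 368.0; capital account: debt forgiveness received from foreign official creditors 84.7, sale of embassy land to a foreign government 55.7.)

841.8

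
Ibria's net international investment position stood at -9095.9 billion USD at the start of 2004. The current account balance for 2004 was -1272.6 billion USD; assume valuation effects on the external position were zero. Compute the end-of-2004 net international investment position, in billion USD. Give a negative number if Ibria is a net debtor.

With no valuation effects, change in NIIP = current account = -1272.6
End-of-year NIIP = -9095.9 + (-1272.6) = -10368.5

-10368.5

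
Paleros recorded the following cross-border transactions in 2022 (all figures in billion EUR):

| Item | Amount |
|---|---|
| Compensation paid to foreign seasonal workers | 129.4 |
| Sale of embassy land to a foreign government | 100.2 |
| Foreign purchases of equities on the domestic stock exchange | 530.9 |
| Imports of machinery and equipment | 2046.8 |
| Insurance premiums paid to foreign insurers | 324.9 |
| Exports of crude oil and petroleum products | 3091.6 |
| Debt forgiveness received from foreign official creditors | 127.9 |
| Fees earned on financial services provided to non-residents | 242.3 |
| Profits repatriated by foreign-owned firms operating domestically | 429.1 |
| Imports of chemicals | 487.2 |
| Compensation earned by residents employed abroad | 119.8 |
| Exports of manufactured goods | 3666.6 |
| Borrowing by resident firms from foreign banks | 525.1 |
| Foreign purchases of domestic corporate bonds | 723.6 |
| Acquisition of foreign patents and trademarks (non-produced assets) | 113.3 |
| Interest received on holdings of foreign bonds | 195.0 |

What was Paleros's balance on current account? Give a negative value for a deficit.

Goods: -2046.8 + 3091.6 + 3666.6 - 487.2 = 4224.2
Services: 242.3 - 324.9 = -82.6
Primary income: 119.8 - 429.1 - 129.4 + 195.0 = -243.7
Current account = 4224.2 + (-82.6) + (-243.7) = 3897.9
(Excluded from the current account — capital account: sale of embassy land to a foreign government 100.2, debt forgiveness received from foreign official creditors 127.9, acquisition of foreign patents and trademarks (non-produced assets) 113.3; financial account: foreign purchases of equities on the domestic stock exchange 530.9, borrowing by resident firms from foreign banks 525.1, foreign purchases of domestic corporate bonds 723.6.)

3897.9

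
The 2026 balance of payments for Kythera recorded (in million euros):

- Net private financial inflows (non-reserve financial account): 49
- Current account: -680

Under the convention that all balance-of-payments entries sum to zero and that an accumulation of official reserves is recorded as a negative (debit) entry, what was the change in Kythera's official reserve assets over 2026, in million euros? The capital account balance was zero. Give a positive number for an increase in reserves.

Official reserve transactions balance = -((-680) + 49) = 631
An accumulation of reserves is recorded as a debit (negative entry), so the change in the stock of reserves is the negative of that balance.
Change in official reserves = -(631) = -631

-631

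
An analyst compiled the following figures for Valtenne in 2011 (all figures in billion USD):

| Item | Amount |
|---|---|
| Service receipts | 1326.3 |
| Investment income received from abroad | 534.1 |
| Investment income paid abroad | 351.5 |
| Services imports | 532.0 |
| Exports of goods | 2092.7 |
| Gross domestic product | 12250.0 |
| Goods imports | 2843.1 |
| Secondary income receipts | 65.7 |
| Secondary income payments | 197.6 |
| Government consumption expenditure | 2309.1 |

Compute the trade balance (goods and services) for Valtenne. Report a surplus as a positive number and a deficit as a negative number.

Goods balance = 2092.7 - 2843.1 = -750.4
Services balance = 1326.3 - 532.0 = 794.3
Trade balance (goods + services) = -750.4 + 794.3 = 43.9

43.9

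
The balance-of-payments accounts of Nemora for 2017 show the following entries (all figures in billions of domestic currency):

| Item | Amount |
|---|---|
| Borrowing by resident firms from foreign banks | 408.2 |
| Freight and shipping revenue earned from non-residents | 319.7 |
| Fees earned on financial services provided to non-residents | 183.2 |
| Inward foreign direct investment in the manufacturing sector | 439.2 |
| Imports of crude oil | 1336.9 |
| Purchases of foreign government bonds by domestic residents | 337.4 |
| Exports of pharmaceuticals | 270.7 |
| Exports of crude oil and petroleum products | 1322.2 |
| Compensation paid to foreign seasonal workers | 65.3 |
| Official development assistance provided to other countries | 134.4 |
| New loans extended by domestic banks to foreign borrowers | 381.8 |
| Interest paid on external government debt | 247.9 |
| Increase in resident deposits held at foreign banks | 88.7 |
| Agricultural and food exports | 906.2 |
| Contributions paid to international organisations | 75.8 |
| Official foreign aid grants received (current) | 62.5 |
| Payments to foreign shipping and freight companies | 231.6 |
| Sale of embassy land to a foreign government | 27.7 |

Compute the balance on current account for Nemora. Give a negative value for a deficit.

972.6

Goods: 270.7 - 1336.9 + 906.2 + 1322.2 = 1162.2
Services: 319.7 - 231.6 + 183.2 = 271.3
Primary income: -65.3 - 247.9 = -313.2
Secondary income: -75.8 + 62.5 - 134.4 = -147.7
Current account = 1162.2 + 271.3 + (-313.2) + (-147.7) = 972.6
(Excluded from the current account — financial account: borrowing by resident firms from foreign banks 408.2, inward foreign direct investment in the manufacturing sector 439.2, purchases of foreign government bonds by domestic residents 337.4, new loans extended by domestic banks to foreign borrowers 381.8, increase in resident deposits held at foreign banks 88.7; capital account: sale of embassy land to a foreign government 27.7.)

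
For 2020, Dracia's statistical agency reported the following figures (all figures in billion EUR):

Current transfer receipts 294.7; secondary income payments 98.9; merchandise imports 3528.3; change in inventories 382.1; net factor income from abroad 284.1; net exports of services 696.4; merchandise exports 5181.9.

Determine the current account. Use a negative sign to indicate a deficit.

2829.9

Goods balance = 5181.9 - 3528.3 = 1653.6
Services balance = 696.4
Trade balance (goods + services) = 1653.6 + 696.4 = 2350.0
Net primary income = 284.1
Net secondary income = 294.7 - 98.9 = 195.8
Current account = 2350.0 + 284.1 + 195.8 = 2829.9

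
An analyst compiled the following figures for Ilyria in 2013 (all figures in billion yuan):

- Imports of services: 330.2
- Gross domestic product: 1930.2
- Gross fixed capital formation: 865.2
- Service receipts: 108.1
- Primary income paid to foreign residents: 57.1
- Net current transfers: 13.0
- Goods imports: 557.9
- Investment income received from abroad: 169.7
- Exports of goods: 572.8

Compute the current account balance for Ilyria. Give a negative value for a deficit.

Goods balance = 572.8 - 557.9 = 14.9
Services balance = 108.1 - 330.2 = -222.1
Trade balance (goods + services) = 14.9 + (-222.1) = -207.2
Net primary income = 169.7 - 57.1 = 112.6
Net secondary income = 13.0
Current account = -207.2 + 112.6 + 13.0 = -81.6

-81.6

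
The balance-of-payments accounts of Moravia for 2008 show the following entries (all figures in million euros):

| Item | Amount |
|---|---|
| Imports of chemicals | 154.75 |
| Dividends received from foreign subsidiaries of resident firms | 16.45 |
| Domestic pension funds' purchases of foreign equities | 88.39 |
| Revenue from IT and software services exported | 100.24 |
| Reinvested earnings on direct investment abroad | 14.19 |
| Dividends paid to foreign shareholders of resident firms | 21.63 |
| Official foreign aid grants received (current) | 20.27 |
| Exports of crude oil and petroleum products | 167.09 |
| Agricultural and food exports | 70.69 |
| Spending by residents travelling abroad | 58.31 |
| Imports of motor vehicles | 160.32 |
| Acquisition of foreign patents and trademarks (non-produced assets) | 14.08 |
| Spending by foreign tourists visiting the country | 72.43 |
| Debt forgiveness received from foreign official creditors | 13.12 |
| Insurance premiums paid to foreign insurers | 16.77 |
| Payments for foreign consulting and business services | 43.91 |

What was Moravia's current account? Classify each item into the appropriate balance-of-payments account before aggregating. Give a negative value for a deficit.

Goods: 70.69 - 154.75 - 160.32 + 167.09 = -77.29
Services: -43.91 - 58.31 - 16.77 + 100.24 + 72.43 = 53.68
Primary income: -21.63 + 14.19 + 16.45 = 9.01
Secondary income: 20.27
Current account = (-77.29) + 53.68 + 9.01 + 20.27 = 5.67
(Excluded from the current account — financial account: domestic pension funds' purchases of foreign equities 88.39; capital account: acquisition of foreign patents and trademarks (non-produced assets) 14.08, debt forgiveness received from foreign official creditors 13.12.)

5.67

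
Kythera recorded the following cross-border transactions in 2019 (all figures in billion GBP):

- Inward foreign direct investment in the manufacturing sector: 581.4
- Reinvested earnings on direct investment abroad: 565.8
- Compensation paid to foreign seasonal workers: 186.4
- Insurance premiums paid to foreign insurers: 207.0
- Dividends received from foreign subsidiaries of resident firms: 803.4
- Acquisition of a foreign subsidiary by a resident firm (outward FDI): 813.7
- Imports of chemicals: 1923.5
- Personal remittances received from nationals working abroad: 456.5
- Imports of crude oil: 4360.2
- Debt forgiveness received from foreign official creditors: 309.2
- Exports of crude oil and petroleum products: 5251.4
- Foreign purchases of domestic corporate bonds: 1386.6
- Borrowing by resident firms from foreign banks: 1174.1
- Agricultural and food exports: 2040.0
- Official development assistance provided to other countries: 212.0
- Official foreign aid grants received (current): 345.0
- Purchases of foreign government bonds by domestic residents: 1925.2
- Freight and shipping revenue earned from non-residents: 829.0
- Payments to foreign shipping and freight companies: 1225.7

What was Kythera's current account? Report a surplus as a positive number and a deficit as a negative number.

Goods: 2040.0 - 1923.5 + 5251.4 - 4360.2 = 1007.7
Services: -1225.7 - 207.0 + 829.0 = -603.7
Primary income: -186.4 + 803.4 + 565.8 = 1182.8
Secondary income: 456.5 - 212.0 + 345.0 = 589.5
Current account = 1007.7 + (-603.7) + 1182.8 + 589.5 = 2176.3
(Excluded from the current account — financial account: inward foreign direct investment in the manufacturing sector 581.4, acquisition of a foreign subsidiary by a resident firm (outward FDI) 813.7, foreign purchases of domestic corporate bonds 1386.6, borrowing by resident firms from foreign banks 1174.1, purchases of foreign government bonds by domestic residents 1925.2; capital account: debt forgiveness received from foreign official creditors 309.2.)

2176.3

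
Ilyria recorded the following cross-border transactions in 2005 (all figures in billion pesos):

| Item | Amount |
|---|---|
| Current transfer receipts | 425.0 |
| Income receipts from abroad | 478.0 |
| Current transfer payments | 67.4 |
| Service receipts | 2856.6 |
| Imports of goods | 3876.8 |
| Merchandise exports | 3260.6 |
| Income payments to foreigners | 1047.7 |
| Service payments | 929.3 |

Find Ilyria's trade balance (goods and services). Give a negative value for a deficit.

Goods balance = 3260.6 - 3876.8 = -616.2
Services balance = 2856.6 - 929.3 = 1927.3
Trade balance (goods + services) = -616.2 + 1927.3 = 1311.1

1311.1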